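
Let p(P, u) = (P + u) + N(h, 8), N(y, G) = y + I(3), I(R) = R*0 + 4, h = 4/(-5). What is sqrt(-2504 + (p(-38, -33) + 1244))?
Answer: I*sqrt(33195)/5 ≈ 36.439*I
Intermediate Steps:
h = -4/5 (h = 4*(-1/5) = -4/5 ≈ -0.80000)
I(R) = 4 (I(R) = 0 + 4 = 4)
N(y, G) = 4 + y (N(y, G) = y + 4 = 4 + y)
p(P, u) = 16/5 + P + u (p(P, u) = (P + u) + (4 - 4/5) = (P + u) + 16/5 = 16/5 + P + u)
sqrt(-2504 + (p(-38, -33) + 1244)) = sqrt(-2504 + ((16/5 - 38 - 33) + 1244)) = sqrt(-2504 + (-339/5 + 1244)) = sqrt(-2504 + 5881/5) = sqrt(-6639/5) = I*sqrt(33195)/5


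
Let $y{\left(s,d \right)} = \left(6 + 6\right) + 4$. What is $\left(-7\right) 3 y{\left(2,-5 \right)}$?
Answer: $-336$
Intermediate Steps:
$y{\left(s,d \right)} = 16$ ($y{\left(s,d \right)} = 12 + 4 = 16$)
$\left(-7\right) 3 y{\left(2,-5 \right)} = \left(-7\right) 3 \cdot 16 = \left(-21\right) 16 = -336$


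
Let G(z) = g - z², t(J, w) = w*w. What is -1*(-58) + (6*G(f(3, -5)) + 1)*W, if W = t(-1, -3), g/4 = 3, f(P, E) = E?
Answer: -635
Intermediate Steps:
g = 12 (g = 4*3 = 12)
t(J, w) = w²
W = 9 (W = (-3)² = 9)
G(z) = 12 - z²
-1*(-58) + (6*G(f(3, -5)) + 1)*W = -1*(-58) + (6*(12 - 1*(-5)²) + 1)*9 = 58 + (6*(12 - 1*25) + 1)*9 = 58 + (6*(12 - 25) + 1)*9 = 58 + (6*(-13) + 1)*9 = 58 + (-78 + 1)*9 = 58 - 77*9 = 58 - 693 = -635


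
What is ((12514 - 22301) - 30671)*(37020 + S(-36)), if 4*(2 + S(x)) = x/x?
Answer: -2995368717/2 ≈ -1.4977e+9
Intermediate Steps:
S(x) = -7/4 (S(x) = -2 + (x/x)/4 = -2 + (¼)*1 = -2 + ¼ = -7/4)
((12514 - 22301) - 30671)*(37020 + S(-36)) = ((12514 - 22301) - 30671)*(37020 - 7/4) = (-9787 - 30671)*(148073/4) = -40458*148073/4 = -2995368717/2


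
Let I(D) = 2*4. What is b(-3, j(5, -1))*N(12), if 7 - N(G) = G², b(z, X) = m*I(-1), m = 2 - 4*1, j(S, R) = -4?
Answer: 2192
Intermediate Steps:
I(D) = 8
m = -2 (m = 2 - 4 = -2)
b(z, X) = -16 (b(z, X) = -2*8 = -16)
N(G) = 7 - G²
b(-3, j(5, -1))*N(12) = -16*(7 - 1*12²) = -16*(7 - 1*144) = -16*(7 - 144) = -16*(-137) = 2192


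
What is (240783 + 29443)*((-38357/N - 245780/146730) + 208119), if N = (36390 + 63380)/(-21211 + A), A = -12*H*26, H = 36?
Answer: 3966518689057720499/66542055 ≈ 5.9609e+10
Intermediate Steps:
A = -11232 (A = -12*36*26 = -432*26 = -11232)
N = -99770/32443 (N = (36390 + 63380)/(-21211 - 11232) = 99770/(-32443) = 99770*(-1/32443) = -99770/32443 ≈ -3.0752)
(240783 + 29443)*((-38357/N - 245780/146730) + 208119) = (240783 + 29443)*((-38357/(-99770/32443) - 245780/146730) + 208119) = 270226*((-38357*(-32443/99770) - 245780*1/146730) + 208119) = 270226*((113128741/9070 - 24578/14673) + 208119) = 270226*(1659715094233/133084110 + 208119) = 270226*(29357046983323/133084110) = 3966518689057720499/66542055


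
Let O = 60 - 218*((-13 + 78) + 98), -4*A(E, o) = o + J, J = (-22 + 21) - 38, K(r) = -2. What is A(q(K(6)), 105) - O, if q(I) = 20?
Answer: 70915/2 ≈ 35458.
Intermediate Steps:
J = -39 (J = -1 - 38 = -39)
A(E, o) = 39/4 - o/4 (A(E, o) = -(o - 39)/4 = -(-39 + o)/4 = 39/4 - o/4)
O = -35474 (O = 60 - 218*(65 + 98) = 60 - 218*163 = 60 - 35534 = -35474)
A(q(K(6)), 105) - O = (39/4 - ¼*105) - 1*(-35474) = (39/4 - 105/4) + 35474 = -33/2 + 35474 = 70915/2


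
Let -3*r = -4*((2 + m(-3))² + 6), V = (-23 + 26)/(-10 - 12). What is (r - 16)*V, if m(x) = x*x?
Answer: -230/11 ≈ -20.909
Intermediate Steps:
m(x) = x²
V = -3/22 (V = 3/(-22) = 3*(-1/22) = -3/22 ≈ -0.13636)
r = 508/3 (r = -(-4)*((2 + (-3)²)² + 6)/3 = -(-4)*((2 + 9)² + 6)/3 = -(-4)*(11² + 6)/3 = -(-4)*(121 + 6)/3 = -(-4)*127/3 = -⅓*(-508) = 508/3 ≈ 169.33)
(r - 16)*V = (508/3 - 16)*(-3/22) = (460/3)*(-3/22) = -230/11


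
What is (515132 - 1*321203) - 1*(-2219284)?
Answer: 2413213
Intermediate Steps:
(515132 - 1*321203) - 1*(-2219284) = (515132 - 321203) + 2219284 = 193929 + 2219284 = 2413213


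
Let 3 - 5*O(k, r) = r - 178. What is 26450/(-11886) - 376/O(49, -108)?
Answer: -14994865/1717527 ≈ -8.7305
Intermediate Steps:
O(k, r) = 181/5 - r/5 (O(k, r) = ⅗ - (r - 178)/5 = ⅗ - (-178 + r)/5 = ⅗ + (178/5 - r/5) = 181/5 - r/5)
26450/(-11886) - 376/O(49, -108) = 26450/(-11886) - 376/(181/5 - ⅕*(-108)) = 26450*(-1/11886) - 376/(181/5 + 108/5) = -13225/5943 - 376/289/5 = -13225/5943 - 376*5/289 = -13225/5943 - 1880/289 = -14994865/1717527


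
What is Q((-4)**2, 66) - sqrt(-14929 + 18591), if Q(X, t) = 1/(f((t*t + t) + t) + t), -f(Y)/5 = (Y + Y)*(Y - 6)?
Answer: -1/201152094 - sqrt(3662) ≈ -60.514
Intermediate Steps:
f(Y) = -10*Y*(-6 + Y) (f(Y) = -5*(Y + Y)*(Y - 6) = -5*2*Y*(-6 + Y) = -10*Y*(-6 + Y))
Q(X, t) = 1/(t + 10*(t**2 + 2*t)*(6 - t**2 - 2*t)) (Q(X, t) = 1/(10*((t*t + t) + t)*(6 - ((t*t + t) + t)) + t) = 1/(10*((t**2 + t) + t)*(6 - ((t**2 + t) + t)) + t) = 1/(10*((t + t**2) + t)*(6 - ((t + t**2) + t)) + t) = 1/(10*(t**2 + 2*t)*(6 - (t**2 + 2*t)) + t) = 1/(10*(t**2 + 2*t)*(6 + (-t**2 - 2*t)) + t) = 1/(10*(t**2 + 2*t)*(6 - t**2 - 2*t) + t) = 1/(t + 10*(t**2 + 2*t)*(6 - t**2 - 2*t)))
Q((-4)**2, 66) - sqrt(-14929 + 18591) = -1/(66*(-1 + 10*(-6 + 66*(2 + 66))*(2 + 66))) - sqrt(-14929 + 18591) = -1*1/66/(-1 + 10*(-6 + 66*68)*68) - sqrt(3662) = -1*1/66/(-1 + 10*(-6 + 4488)*68) - sqrt(3662) = -1*1/66/(-1 + 10*4482*68) - sqrt(3662) = -1*1/66/(-1 + 3047760) - sqrt(3662) = -1*1/66/3047759 - sqrt(3662) = -1*1/66*1/3047759 - sqrt(3662) = -1/201152094 - sqrt(3662)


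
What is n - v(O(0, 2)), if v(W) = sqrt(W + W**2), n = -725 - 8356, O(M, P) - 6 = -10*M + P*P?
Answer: -9081 - sqrt(110) ≈ -9091.5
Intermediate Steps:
O(M, P) = 6 + P**2 - 10*M (O(M, P) = 6 + (-10*M + P*P) = 6 + (-10*M + P**2) = 6 + (P**2 - 10*M) = 6 + P**2 - 10*M)
n = -9081
n - v(O(0, 2)) = -9081 - sqrt((6 + 2**2 - 10*0)*(1 + (6 + 2**2 - 10*0))) = -9081 - sqrt((6 + 4 + 0)*(1 + (6 + 4 + 0))) = -9081 - sqrt(10*(1 + 10)) = -9081 - sqrt(10*11) = -9081 - sqrt(110)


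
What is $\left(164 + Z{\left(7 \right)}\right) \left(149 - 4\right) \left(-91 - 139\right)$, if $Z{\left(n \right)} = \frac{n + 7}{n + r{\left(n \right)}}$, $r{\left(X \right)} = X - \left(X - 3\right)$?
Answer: $-5516090$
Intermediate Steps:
$r{\left(X \right)} = 3$ ($r{\left(X \right)} = X - \left(-3 + X\right) = 3$)
$Z{\left(n \right)} = \frac{7 + n}{3 + n}$ ($Z{\left(n \right)} = \frac{n + 7}{n + 3} = \frac{7 + n}{3 + n}$)
$\left(164 + Z{\left(7 \right)}\right) \left(149 - 4\right) \left(-91 - 139\right) = \left(164 + \frac{7 + 7}{3 + 7}\right) \left(149 - 4\right) \left(-91 - 139\right) = \left(164 + \frac{1}{10} \cdot 14\right) 145 \left(-230\right) = \left(164 + \frac{1}{10} \cdot 14\right) \left(-33350\right) = \left(164 + \frac{7}{5}\right) \left(-33350\right) = \frac{827}{5} \left(-33350\right) = -5516090$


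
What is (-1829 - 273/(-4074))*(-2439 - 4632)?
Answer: 2508882723/194 ≈ 1.2932e+7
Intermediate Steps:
(-1829 - 273/(-4074))*(-2439 - 4632) = (-1829 - 273*(-1/4074))*(-7071) = (-1829 + 13/194)*(-7071) = -354813/194*(-7071) = 2508882723/194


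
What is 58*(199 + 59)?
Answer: 14964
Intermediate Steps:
58*(199 + 59) = 58*258 = 14964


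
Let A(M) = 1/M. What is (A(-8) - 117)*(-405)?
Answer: 379485/8 ≈ 47436.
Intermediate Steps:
(A(-8) - 117)*(-405) = (1/(-8) - 117)*(-405) = (-1/8 - 117)*(-405) = -937/8*(-405) = 379485/8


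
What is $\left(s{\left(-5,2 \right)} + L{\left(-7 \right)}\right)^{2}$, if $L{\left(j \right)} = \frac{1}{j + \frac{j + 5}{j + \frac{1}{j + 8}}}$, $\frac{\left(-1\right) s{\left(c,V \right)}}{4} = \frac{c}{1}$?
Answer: $\frac{157609}{400} \approx 394.02$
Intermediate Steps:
$s{\left(c,V \right)} = - 4 c$ ($s{\left(c,V \right)} = - 4 \frac{c}{1} = - 4 \cdot 1 c = - 4 c$)
$L{\left(j \right)} = \frac{1}{j + \frac{5 + j}{j + \frac{1}{8 + j}}}$
$\left(s{\left(-5,2 \right)} + L{\left(-7 \right)}\right)^{2} = \left(\left(-4\right) \left(-5\right) + \frac{1 + \left(-7\right)^{2} + 8 \left(-7\right)}{40 + \left(-7\right)^{3} + 9 \left(-7\right)^{2} + 14 \left(-7\right)}\right)^{2} = \left(20 + \frac{1 + 49 - 56}{40 - 343 + 9 \cdot 49 - 98}\right)^{2} = \left(20 + \frac{1}{40 - 343 + 441 - 98} \left(-6\right)\right)^{2} = \left(20 + \frac{1}{40} \left(-6\right)\right)^{2} = \left(20 - \frac{3}{20}\right)^{2} = \left(\frac{397}{20}\right)^{2} = \frac{157609}{400}$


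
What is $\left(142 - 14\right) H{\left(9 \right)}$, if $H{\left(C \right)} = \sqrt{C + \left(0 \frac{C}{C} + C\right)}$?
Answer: $384 \sqrt{2} \approx 543.06$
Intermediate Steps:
$H{\left(C \right)} = \sqrt{2} \sqrt{C}$ ($H{\left(C \right)} = \sqrt{C + \left(0 \cdot 1 + C\right)} = \sqrt{C + \left(0 + C\right)} = \sqrt{C + C} = \sqrt{2 C} = \sqrt{2} \sqrt{C}$)
$\left(142 - 14\right) H{\left(9 \right)} = \left(142 - 14\right) \sqrt{2} \sqrt{9} = 128 \sqrt{2} \cdot 3 = 128 \cdot 3 \sqrt{2} = 384 \sqrt{2}$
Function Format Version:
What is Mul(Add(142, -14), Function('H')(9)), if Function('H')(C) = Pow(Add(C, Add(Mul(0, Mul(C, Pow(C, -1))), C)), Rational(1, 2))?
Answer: Mul(384, Pow(2, Rational(1, 2))) ≈ 543.06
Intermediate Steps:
Function('H')(C) = Mul(Pow(2, Rational(1, 2)), Pow(C, Rational(1, 2))) (Function('H')(C) = Pow(Add(C, Add(Mul(0, 1), C)), Rational(1, 2)) = Pow(Add(C, Add(0, C)), Rational(1, 2)) = Pow(Add(C, C), Rational(1, 2)) = Pow(Mul(2, C), Rational(1, 2)) = Mul(Pow(2, Rational(1, 2)), Pow(C, Rational(1, 2))))
Mul(Add(142, -14), Function('H')(9)) = Mul(Add(142, -14), Mul(Pow(2, Rational(1, 2)), Pow(9, Rational(1, 2)))) = Mul(128, Mul(Pow(2, Rational(1, 2)), 3)) = Mul(128, Mul(3, Pow(2, Rational(1, 2)))) = Mul(384, Pow(2, Rational(1, 2)))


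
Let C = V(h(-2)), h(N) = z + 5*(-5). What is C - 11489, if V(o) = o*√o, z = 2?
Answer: -11489 - 23*I*√23 ≈ -11489.0 - 110.3*I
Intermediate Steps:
h(N) = -23 (h(N) = 2 + 5*(-5) = 2 - 25 = -23)
V(o) = o^(3/2)
C = -23*I*√23 (C = (-23)^(3/2) = -23*I*√23 ≈ -110.3*I)
C - 11489 = -23*I*√23 - 11489 = -11489 - 23*I*√23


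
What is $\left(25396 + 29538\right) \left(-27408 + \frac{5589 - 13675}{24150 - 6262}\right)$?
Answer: $- \frac{517945631005}{344} \approx -1.5057 \cdot 10^{9}$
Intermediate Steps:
$\left(25396 + 29538\right) \left(-27408 + \frac{5589 - 13675}{24150 - 6262}\right) = 54934 \left(-27408 - \frac{8086}{17888}\right) = 54934 \left(-27408 - \frac{311}{688}\right) = 54934 \left(- \frac{18857015}{688}\right) = - \frac{517945631005}{344}$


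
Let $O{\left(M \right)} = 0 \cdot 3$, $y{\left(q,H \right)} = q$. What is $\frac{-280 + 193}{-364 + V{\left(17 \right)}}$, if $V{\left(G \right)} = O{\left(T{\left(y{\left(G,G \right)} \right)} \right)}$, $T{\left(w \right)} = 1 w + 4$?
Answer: $\frac{87}{364} \approx 0.23901$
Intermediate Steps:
$T{\left(w \right)} = 4 + w$ ($T{\left(w \right)} = w + 4 = 4 + w$)
$O{\left(M \right)} = 0$
$V{\left(G \right)} = 0$
$\frac{-280 + 193}{-364 + V{\left(17 \right)}} = \frac{-280 + 193}{-364 + 0} = - \frac{87}{-364} = \left(-87\right) \left(- \frac{1}{364}\right) = \frac{87}{364}$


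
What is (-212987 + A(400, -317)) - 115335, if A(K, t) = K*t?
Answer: -455122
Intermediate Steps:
(-212987 + A(400, -317)) - 115335 = (-212987 + 400*(-317)) - 115335 = (-212987 - 126800) - 115335 = -339787 - 115335 = -455122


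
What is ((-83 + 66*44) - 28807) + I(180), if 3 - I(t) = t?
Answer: -26163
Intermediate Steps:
I(t) = 3 - t
((-83 + 66*44) - 28807) + I(180) = ((-83 + 66*44) - 28807) + (3 - 1*180) = ((-83 + 2904) - 28807) + (3 - 180) = (2821 - 28807) - 177 = -25986 - 177 = -26163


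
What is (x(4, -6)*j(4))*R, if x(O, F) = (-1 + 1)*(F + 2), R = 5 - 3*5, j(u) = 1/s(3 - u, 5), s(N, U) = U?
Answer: 0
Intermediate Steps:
j(u) = ⅕ (j(u) = 1/5 = ⅕)
R = -10 (R = 5 - 15 = -10)
x(O, F) = 0 (x(O, F) = 0*(2 + F) = 0)
(x(4, -6)*j(4))*R = (0*(⅕))*(-10) = 0*(-10) = 0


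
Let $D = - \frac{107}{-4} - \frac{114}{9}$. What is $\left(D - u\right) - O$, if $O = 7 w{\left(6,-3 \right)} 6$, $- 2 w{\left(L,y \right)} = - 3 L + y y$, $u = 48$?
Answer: $- \frac{2675}{12} \approx -222.92$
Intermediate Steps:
$w{\left(L,y \right)} = - \frac{y^{2}}{2} + \frac{3 L}{2}$ ($w{\left(L,y \right)} = - \frac{- 3 L + y y}{2} = - \frac{- 3 L + y^{2}}{2} = - \frac{y^{2} - 3 L}{2} = - \frac{y^{2}}{2} + \frac{3 L}{2}$)
$O = 189$ ($O = 7 \left(- \frac{\left(-3\right)^{2}}{2} + \frac{3}{2} \cdot 6\right) 6 = 7 \left(\left(- \frac{1}{2}\right) 9 + 9\right) 6 = 7 \left(- \frac{9}{2} + 9\right) 6 = 7 \cdot \frac{9}{2} \cdot 6 = \frac{63}{2} \cdot 6 = 189$)
$D = \frac{169}{12}$ ($D = \left(-107\right) \left(- \frac{1}{4}\right) - \frac{38}{3} = \frac{107}{4} - \frac{38}{3} = \frac{169}{12} \approx 14.083$)
$\left(D - u\right) - O = \left(\frac{169}{12} - 48\right) - 189 = - \frac{407}{12} - 189 = - \frac{2675}{12}$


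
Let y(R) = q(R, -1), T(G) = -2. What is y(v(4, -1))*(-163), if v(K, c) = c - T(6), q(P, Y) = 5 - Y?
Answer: -978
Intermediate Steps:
v(K, c) = 2 + c (v(K, c) = c - 1*(-2) = c + 2 = 2 + c)
y(R) = 6 (y(R) = 5 - 1*(-1) = 5 + 1 = 6)
y(v(4, -1))*(-163) = 6*(-163) = -978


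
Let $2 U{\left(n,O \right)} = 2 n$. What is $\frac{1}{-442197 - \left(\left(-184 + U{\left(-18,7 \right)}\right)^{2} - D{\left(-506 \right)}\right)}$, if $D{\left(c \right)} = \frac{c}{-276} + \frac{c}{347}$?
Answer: $- \frac{2082}{1005607301} \approx -2.0704 \cdot 10^{-6}$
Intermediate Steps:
$U{\left(n,O \right)} = n$ ($U{\left(n,O \right)} = \frac{2 n}{2} = n$)
$D{\left(c \right)} = - \frac{71 c}{95772}$ ($D{\left(c \right)} = c \left(- \frac{1}{276}\right) + c \frac{1}{347} = - \frac{c}{276} + \frac{c}{347} = - \frac{71 c}{95772}$)
$\frac{1}{-442197 - \left(\left(-184 + U{\left(-18,7 \right)}\right)^{2} - D{\left(-506 \right)}\right)} = \frac{1}{-442197 - \left(- \frac{781}{2082} + \left(-184 - 18\right)^{2}\right)} = \frac{1}{-442197 + \left(\frac{781}{2082} - \left(-202\right)^{2}\right)} = \frac{1}{-442197 + \left(\frac{781}{2082} - 40804\right)} = \frac{1}{-442197 - \frac{84953147}{2082}} = \frac{1}{- \frac{1005607301}{2082}} = - \frac{2082}{1005607301}$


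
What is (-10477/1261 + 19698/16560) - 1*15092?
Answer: -52550369777/3480360 ≈ -15099.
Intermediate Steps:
(-10477/1261 + 19698/16560) - 1*15092 = (-10477*1/1261 + 19698*(1/16560)) - 15092 = (-10477/1261 + 3283/2760) - 15092 = -24776657/3480360 - 15092 = -52550369777/3480360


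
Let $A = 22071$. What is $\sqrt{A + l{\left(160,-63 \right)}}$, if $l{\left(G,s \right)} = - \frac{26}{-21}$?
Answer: $\frac{\sqrt{9733857}}{21} \approx 148.57$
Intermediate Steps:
$l{\left(G,s \right)} = \frac{26}{21}$ ($l{\left(G,s \right)} = \left(-26\right) \left(- \frac{1}{21}\right) = \frac{26}{21}$)
$\sqrt{A + l{\left(160,-63 \right)}} = \sqrt{22071 + \frac{26}{21}} = \sqrt{\frac{463517}{21}} = \frac{\sqrt{9733857}}{21}$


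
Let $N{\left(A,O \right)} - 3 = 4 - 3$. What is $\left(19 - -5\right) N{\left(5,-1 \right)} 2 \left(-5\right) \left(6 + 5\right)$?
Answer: $-10560$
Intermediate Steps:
$N{\left(A,O \right)} = 4$ ($N{\left(A,O \right)} = 3 + \left(4 - 3\right) = 3 + 1 = 4$)
$\left(19 - -5\right) N{\left(5,-1 \right)} 2 \left(-5\right) \left(6 + 5\right) = \left(19 - -5\right) 4 \cdot 2 \left(-5\right) \left(6 + 5\right) = \left(19 + 5\right) 4 \left(\left(-10\right) 11\right) = 24 \cdot 4 \left(-110\right) = 96 \left(-110\right) = -10560$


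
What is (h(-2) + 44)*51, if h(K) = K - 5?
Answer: 1887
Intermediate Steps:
h(K) = -5 + K
(h(-2) + 44)*51 = ((-5 - 2) + 44)*51 = (-7 + 44)*51 = 37*51 = 1887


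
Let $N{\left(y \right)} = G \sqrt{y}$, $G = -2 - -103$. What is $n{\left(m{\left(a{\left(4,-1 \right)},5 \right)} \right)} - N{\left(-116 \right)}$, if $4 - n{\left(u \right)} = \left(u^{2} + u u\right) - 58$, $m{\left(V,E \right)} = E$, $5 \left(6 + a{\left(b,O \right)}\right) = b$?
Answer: $12 - 202 i \sqrt{29} \approx 12.0 - 1087.8 i$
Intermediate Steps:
$a{\left(b,O \right)} = -6 + \frac{b}{5}$
$n{\left(u \right)} = 62 - 2 u^{2}$ ($n{\left(u \right)} = 4 - \left(\left(u^{2} + u u\right) - 58\right) = 4 - \left(\left(u^{2} + u^{2}\right) - 58\right) = 4 - \left(2 u^{2} - 58\right) = 4 - \left(-58 + 2 u^{2}\right) = 62 - 2 u^{2}$)
$G = 101$ ($G = -2 + 103 = 101$)
$N{\left(y \right)} = 101 \sqrt{y}$
$n{\left(m{\left(a{\left(4,-1 \right)},5 \right)} \right)} - N{\left(-116 \right)} = \left(62 - 2 \cdot 5^{2}\right) - 101 \sqrt{-116} = \left(62 - 50\right) - 101 \cdot 2 i \sqrt{29} = \left(62 - 50\right) - 202 i \sqrt{29} = 12 - 202 i \sqrt{29}$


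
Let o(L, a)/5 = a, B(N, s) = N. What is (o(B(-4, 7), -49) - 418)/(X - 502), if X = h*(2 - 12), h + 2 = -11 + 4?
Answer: 663/412 ≈ 1.6092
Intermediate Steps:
h = -9 (h = -2 + (-11 + 4) = -2 - 7 = -9)
o(L, a) = 5*a
X = 90 (X = -9*(2 - 12) = -9*(-10) = 90)
(o(B(-4, 7), -49) - 418)/(X - 502) = (5*(-49) - 418)/(90 - 502) = (-245 - 418)/(-412) = -663*(-1/412) = 663/412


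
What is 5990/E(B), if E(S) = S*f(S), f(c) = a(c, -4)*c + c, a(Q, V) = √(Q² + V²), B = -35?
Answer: -599/151900 + 599*√1241/151900 ≈ 0.13497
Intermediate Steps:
f(c) = c + c*√(16 + c²) (f(c) = √(c² + (-4)²)*c + c = √(c² + 16)*c + c = √(16 + c²)*c + c = c*√(16 + c²) + c = c + c*√(16 + c²))
E(S) = S²*(1 + √(16 + S²)) (E(S) = S*(S*(1 + √(16 + S²))) = S²*(1 + √(16 + S²)))
5990/E(B) = 5990/(((-35)²*(1 + √(16 + (-35)²)))) = 5990/((1225*(1 + √(16 + 1225)))) = 5990/((1225*(1 + √1241))) = 5990/(1225 + 1225*√1241)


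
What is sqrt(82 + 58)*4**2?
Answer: 32*sqrt(35) ≈ 189.31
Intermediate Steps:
sqrt(82 + 58)*4**2 = sqrt(140)*16 = (2*sqrt(35))*16 = 32*sqrt(35)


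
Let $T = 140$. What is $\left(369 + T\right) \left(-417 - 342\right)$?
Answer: $-386331$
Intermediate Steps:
$\left(369 + T\right) \left(-417 - 342\right) = \left(369 + 140\right) \left(-417 - 342\right) = 509 \left(-759\right) = -386331$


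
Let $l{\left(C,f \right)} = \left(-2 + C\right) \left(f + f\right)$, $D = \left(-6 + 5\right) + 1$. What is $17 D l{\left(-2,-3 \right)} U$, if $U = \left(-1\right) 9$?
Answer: $0$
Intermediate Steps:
$D = 0$ ($D = -1 + 1 = 0$)
$l{\left(C,f \right)} = 2 f \left(-2 + C\right)$ ($l{\left(C,f \right)} = \left(-2 + C\right) 2 f = 2 f \left(-2 + C\right)$)
$U = -9$
$17 D l{\left(-2,-3 \right)} U = 17 \cdot 0 \cdot 2 \left(-3\right) \left(-2 - 2\right) \left(-9\right) = 0 \cdot 2 \left(-3\right) \left(-4\right) \left(-9\right) = 0 \cdot 24 \left(-9\right) = 0 \left(-216\right) = 0$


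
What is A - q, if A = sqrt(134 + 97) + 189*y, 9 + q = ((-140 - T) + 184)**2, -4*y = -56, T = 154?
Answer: -9445 + sqrt(231) ≈ -9429.8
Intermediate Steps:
y = 14 (y = -1/4*(-56) = 14)
q = 12091 (q = -9 + ((-140 - 1*154) + 184)**2 = -9 + ((-140 - 154) + 184)**2 = -9 + (-294 + 184)**2 = -9 + (-110)**2 = -9 + 12100 = 12091)
A = 2646 + sqrt(231) (A = sqrt(134 + 97) + 189*14 = sqrt(231) + 2646 = 2646 + sqrt(231) ≈ 2661.2)
A - q = (2646 + sqrt(231)) - 1*12091 = (2646 + sqrt(231)) - 12091 = -9445 + sqrt(231)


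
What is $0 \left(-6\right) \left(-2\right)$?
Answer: $0$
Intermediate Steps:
$0 \left(-6\right) \left(-2\right) = 0 \left(-2\right) = 0$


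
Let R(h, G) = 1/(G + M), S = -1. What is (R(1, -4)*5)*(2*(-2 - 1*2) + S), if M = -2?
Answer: 15/2 ≈ 7.5000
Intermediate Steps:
R(h, G) = 1/(-2 + G) (R(h, G) = 1/(G - 2) = 1/(-2 + G))
(R(1, -4)*5)*(2*(-2 - 1*2) + S) = (5/(-2 - 4))*(2*(-2 - 1*2) - 1) = (5/(-6))*(2*(-2 - 2) - 1) = (-⅙*5)*(2*(-4) - 1) = -5*(-8 - 1)/6 = -⅚*(-9) = 15/2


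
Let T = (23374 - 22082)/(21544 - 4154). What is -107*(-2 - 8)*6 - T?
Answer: 55821254/8695 ≈ 6419.9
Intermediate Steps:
T = 646/8695 (T = 1292/17390 = 1292*(1/17390) = 646/8695 ≈ 0.074296)
-107*(-2 - 8)*6 - T = -107*(-2 - 8)*6 - 1*646/8695 = -(-1070)*6 - 646/8695 = -107*(-60) - 646/8695 = 6420 - 646/8695 = 55821254/8695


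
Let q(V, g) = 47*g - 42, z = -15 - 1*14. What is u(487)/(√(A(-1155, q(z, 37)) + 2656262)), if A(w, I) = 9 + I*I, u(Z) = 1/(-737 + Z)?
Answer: -√38445/115335000 ≈ -1.7000e-6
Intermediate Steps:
z = -29 (z = -15 - 14 = -29)
q(V, g) = -42 + 47*g
A(w, I) = 9 + I²
u(487)/(√(A(-1155, q(z, 37)) + 2656262)) = 1/((-737 + 487)*(√((9 + (-42 + 47*37)²) + 2656262))) = 1/((-250)*(√((9 + (-42 + 1739)²) + 2656262))) = -1/(250*√((9 + 1697²) + 2656262)) = -1/(250*√((9 + 2879809) + 2656262)) = -1/(250*√(2879818 + 2656262)) = -√38445/461340/250 = -√38445/115335000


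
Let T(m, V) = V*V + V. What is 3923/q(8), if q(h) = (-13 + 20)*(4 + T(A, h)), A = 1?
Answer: 3923/532 ≈ 7.3741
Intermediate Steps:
T(m, V) = V + V² (T(m, V) = V² + V = V + V²)
q(h) = 28 + 7*h*(1 + h) (q(h) = (-13 + 20)*(4 + h*(1 + h)) = 7*(4 + h*(1 + h)) = 28 + 7*h*(1 + h))
3923/q(8) = 3923/(28 + 7*8*(1 + 8)) = 3923/(28 + 7*8*9) = 3923/(28 + 504) = 3923/532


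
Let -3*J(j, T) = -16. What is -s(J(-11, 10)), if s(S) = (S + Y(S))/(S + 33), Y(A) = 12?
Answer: -52/115 ≈ -0.45217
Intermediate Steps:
J(j, T) = 16/3 (J(j, T) = -⅓*(-16) = 16/3)
s(S) = (12 + S)/(33 + S) (s(S) = (S + 12)/(S + 33) = (12 + S)/(33 + S))
-s(J(-11, 10)) = -(12 + 16/3)/(33 + 16/3) = -52/(115/3*3) = -3*52/(115*3) = -1*52/115 = -52/115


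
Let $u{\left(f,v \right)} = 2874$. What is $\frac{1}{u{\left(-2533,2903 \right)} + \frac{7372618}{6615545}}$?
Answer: $\frac{6615545}{19020448948} \approx 0.00034781$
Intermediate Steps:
$\frac{1}{u{\left(-2533,2903 \right)} + \frac{7372618}{6615545}} = \frac{1}{2874 + \frac{7372618}{6615545}} = \frac{1}{\frac{19020448948}{6615545}} = \frac{6615545}{19020448948}$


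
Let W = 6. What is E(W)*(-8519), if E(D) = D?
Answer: -51114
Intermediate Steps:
E(W)*(-8519) = 6*(-8519) = -51114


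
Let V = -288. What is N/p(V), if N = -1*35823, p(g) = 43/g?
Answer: 10317024/43 ≈ 2.3993e+5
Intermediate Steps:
N = -35823
N/p(V) = -35823/(43/(-288)) = -35823/(43*(-1/288)) = -35823/(-43/288) = -35823*(-288/43) = 10317024/43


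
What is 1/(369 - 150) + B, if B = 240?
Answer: 52561/219 ≈ 240.00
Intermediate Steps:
1/(369 - 150) + B = 1/(369 - 150) + 240 = 1/219 + 240 = 52561/219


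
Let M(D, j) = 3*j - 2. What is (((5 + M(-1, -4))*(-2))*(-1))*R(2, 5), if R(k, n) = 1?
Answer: -18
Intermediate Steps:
M(D, j) = -2 + 3*j
(((5 + M(-1, -4))*(-2))*(-1))*R(2, 5) = (((5 + (-2 + 3*(-4)))*(-2))*(-1))*1 = (((5 + (-2 - 12))*(-2))*(-1))*1 = (((5 - 14)*(-2))*(-1))*1 = (-9*(-2)*(-1))*1 = (18*(-1))*1 = -18*1 = -18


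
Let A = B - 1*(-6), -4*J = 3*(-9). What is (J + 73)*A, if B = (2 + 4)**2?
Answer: 6699/2 ≈ 3349.5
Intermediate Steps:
J = 27/4 (J = -3*(-9)/4 = -1/4*(-27) = 27/4 ≈ 6.7500)
B = 36 (B = 6**2 = 36)
A = 42 (A = 36 - 1*(-6) = 36 + 6 = 42)
(J + 73)*A = (27/4 + 73)*42 = (319/4)*42 = 6699/2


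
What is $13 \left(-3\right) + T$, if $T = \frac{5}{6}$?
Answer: $- \frac{229}{6} \approx -38.167$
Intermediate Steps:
$T = \frac{5}{6}$ ($T = 5 \cdot \frac{1}{6} = \frac{5}{6} \approx 0.83333$)
$13 \left(-3\right) + T = 13 \left(-3\right) + \frac{5}{6} = -39 + \frac{5}{6} = - \frac{229}{6}$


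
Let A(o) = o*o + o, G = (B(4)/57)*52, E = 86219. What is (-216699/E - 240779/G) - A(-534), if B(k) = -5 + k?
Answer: -13253975061/640484 ≈ -20694.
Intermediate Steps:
G = -52/57 (G = ((-5 + 4)/57)*52 = ((1/57)*(-1))*52 = -1/57*52 = -52/57 ≈ -0.91228)
A(o) = o + o² (A(o) = o² + o = o + o²)
(-216699/E - 240779/G) - A(-534) = (-216699/86219 - 240779/(-52/57)) - (-534)*(1 - 534) = (-216699*1/86219 - 240779*(-57/52)) - (-534)*(-533) = (-30957/12317 + 13724403/52) - 1*284622 = 169041861987/640484 - 284622 = -13253975061/640484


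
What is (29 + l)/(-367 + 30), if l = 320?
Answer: -349/337 ≈ -1.0356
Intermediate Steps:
(29 + l)/(-367 + 30) = (29 + 320)/(-367 + 30) = 349/(-337) = 349*(-1/337) = -349/337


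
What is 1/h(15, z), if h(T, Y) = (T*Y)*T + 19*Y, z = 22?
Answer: 1/5368 ≈ 0.00018629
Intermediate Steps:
h(T, Y) = 19*Y + Y*T**2 (h(T, Y) = Y*T**2 + 19*Y = 19*Y + Y*T**2)
1/h(15, z) = 1/(22*(19 + 15**2)) = 1/(22*(19 + 225)) = 1/(22*244) = 1/5368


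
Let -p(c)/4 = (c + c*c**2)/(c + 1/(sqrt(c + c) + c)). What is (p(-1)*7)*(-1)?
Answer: 112/3 - 28*I*sqrt(2)/3 ≈ 37.333 - 13.199*I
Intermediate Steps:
p(c) = -4*(c + c**3)/(c + 1/(c + sqrt(2)*sqrt(c))) (p(c) = -4*(c + c*c**2)/(c + 1/(sqrt(c + c) + c)) = -4*(c + c**3)/(c + 1/(sqrt(2*c) + c)) = -4*(c + c**3)/(c + 1/(sqrt(2)*sqrt(c) + c)) = -4*(c + c**3)/(c + 1/(c + sqrt(2)*sqrt(c))))
(p(-1)*7)*(-1) = ((4*(-1*(-1)**2 - 1*(-1)**4 - sqrt(2)*(-1)**(3/2) - sqrt(2)*(-1)**(7/2))/(1 + (-1)**2 + sqrt(2)*(-1)**(3/2)))*7)*(-1) = ((4*(-1*1 - 1*1 - sqrt(2)*(-I) - sqrt(2)*(-I))/(1 + 1 + sqrt(2)*(-I)))*7)*(-1) = ((4*(-1 - 1 + I*sqrt(2) + I*sqrt(2))/(1 + 1 - I*sqrt(2)))*7)*(-1) = ((4*(-2 + 2*I*sqrt(2))/(2 - I*sqrt(2)))*7)*(-1) = (28*(-2 + 2*I*sqrt(2))/(2 - I*sqrt(2)))*(-1) = -28*(-2 + 2*I*sqrt(2))/(2 - I*sqrt(2))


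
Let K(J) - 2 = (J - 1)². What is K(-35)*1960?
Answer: 2544080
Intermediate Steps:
K(J) = 2 + (-1 + J)² (K(J) = 2 + (J - 1)² = 2 + (-1 + J)²)
K(-35)*1960 = (2 + (-1 - 35)²)*1960 = (2 + (-36)²)*1960 = (2 + 1296)*1960 = 1298*1960 = 2544080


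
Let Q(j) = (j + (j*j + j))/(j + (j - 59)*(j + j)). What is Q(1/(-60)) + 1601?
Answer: 11242103/7022 ≈ 1601.0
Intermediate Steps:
Q(j) = (j² + 2*j)/(j + 2*j*(-59 + j)) (Q(j) = (j + (j² + j))/(j + (-59 + j)*(2*j)) = (j + (j + j²))/(j + 2*j*(-59 + j)) = (j² + 2*j)/(j + 2*j*(-59 + j)))
Q(1/(-60)) + 1601 = (2 + 1/(-60))/(-117 + 2/(-60)) + 1601 = (2 - 1/60)/(-117 + 2*(-1/60)) + 1601 = (119/60)/(-117 - 1/30) + 1601 = (119/60)/(-3511/30) + 1601 = -30/3511*119/60 + 1601 = -119/7022 + 1601 = 11242103/7022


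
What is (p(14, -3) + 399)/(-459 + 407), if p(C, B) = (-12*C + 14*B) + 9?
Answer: -99/26 ≈ -3.8077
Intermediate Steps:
p(C, B) = 9 - 12*C + 14*B
(p(14, -3) + 399)/(-459 + 407) = ((9 - 12*14 + 14*(-3)) + 399)/(-459 + 407) = ((9 - 168 - 42) + 399)/(-52) = (-201 + 399)*(-1/52) = 198*(-1/52) = -99/26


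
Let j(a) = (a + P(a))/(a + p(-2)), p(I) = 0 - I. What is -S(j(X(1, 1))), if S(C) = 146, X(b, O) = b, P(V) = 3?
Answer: -146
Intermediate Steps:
p(I) = -I
j(a) = (3 + a)/(2 + a) (j(a) = (a + 3)/(a - 1*(-2)) = (3 + a)/(a + 2) = (3 + a)/(2 + a))
-S(j(X(1, 1))) = -1*146 = -146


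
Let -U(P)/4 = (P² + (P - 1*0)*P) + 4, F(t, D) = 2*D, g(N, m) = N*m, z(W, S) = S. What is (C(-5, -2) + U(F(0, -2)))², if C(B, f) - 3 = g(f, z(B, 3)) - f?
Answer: 21025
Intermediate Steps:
U(P) = -16 - 8*P² (U(P) = -4*((P² + (P - 1*0)*P) + 4) = -4*((P² + (P + 0)*P) + 4) = -4*((P² + P*P) + 4) = -4*((P² + P²) + 4) = -4*(2*P² + 4) = -4*(4 + 2*P²) = -16 - 8*P²)
C(B, f) = 3 + 2*f (C(B, f) = 3 + (f*3 - f) = 3 + (3*f - f) = 3 + 2*f)
(C(-5, -2) + U(F(0, -2)))² = ((3 + 2*(-2)) + (-16 - 8*(2*(-2))²))² = ((3 - 4) + (-16 - 8*(-4)²))² = (-1 + (-16 - 8*16))² = (-1 + (-16 - 128))² = (-1 - 144)² = (-145)² = 21025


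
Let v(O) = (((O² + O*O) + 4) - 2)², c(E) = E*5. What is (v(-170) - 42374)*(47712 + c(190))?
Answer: 162581144925460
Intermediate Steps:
c(E) = 5*E
v(O) = (2 + 2*O²)² (v(O) = (((O² + O²) + 4) - 2)² = ((2*O² + 4) - 2)² = ((4 + 2*O²) - 2)² = (2 + 2*O²)²)
(v(-170) - 42374)*(47712 + c(190)) = (4*(1 + (-170)²)² - 42374)*(47712 + 5*190) = (4*(1 + 28900)² - 42374)*(47712 + 950) = (4*28901² - 42374)*48662 = (4*835267801 - 42374)*48662 = (3341071204 - 42374)*48662 = 3341028830*48662 = 162581144925460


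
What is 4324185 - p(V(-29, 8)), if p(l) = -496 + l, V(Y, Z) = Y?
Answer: 4324710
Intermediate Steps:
4324185 - p(V(-29, 8)) = 4324185 - (-496 - 29) = 4324185 - 1*(-525) = 4324185 + 525 = 4324710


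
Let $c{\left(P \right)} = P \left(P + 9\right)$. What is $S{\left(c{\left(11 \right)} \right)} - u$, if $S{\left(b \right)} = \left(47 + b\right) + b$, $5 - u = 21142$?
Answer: $21624$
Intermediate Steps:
$c{\left(P \right)} = P \left(9 + P\right)$
$u = -21137$ ($u = 5 - 21142 = -21137$)
$S{\left(b \right)} = 47 + 2 b$
$S{\left(c{\left(11 \right)} \right)} - u = \left(47 + 2 \cdot 11 \left(9 + 11\right)\right) - -21137 = \left(47 + 2 \cdot 11 \cdot 20\right) + 21137 = \left(47 + 2 \cdot 220\right) + 21137 = \left(47 + 440\right) + 21137 = 487 + 21137 = 21624$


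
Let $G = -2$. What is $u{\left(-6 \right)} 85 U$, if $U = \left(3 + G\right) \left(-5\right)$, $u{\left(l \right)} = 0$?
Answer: $0$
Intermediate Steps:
$U = -5$ ($U = \left(3 - 2\right) \left(-5\right) = 1 \left(-5\right) = -5$)
$u{\left(-6 \right)} 85 U = 0 \cdot 85 \left(-5\right) = 0 \left(-5\right) = 0$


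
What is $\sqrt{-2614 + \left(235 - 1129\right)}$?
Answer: $2 i \sqrt{877} \approx 59.228 i$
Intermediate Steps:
$\sqrt{-2614 + \left(235 - 1129\right)} = \sqrt{-2614 - 894} = \sqrt{-3508} = 2 i \sqrt{877}$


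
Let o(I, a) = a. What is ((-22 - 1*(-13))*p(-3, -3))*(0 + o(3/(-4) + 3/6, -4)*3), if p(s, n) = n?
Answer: -324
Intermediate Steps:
((-22 - 1*(-13))*p(-3, -3))*(0 + o(3/(-4) + 3/6, -4)*3) = ((-22 - 1*(-13))*(-3))*(0 - 4*3) = ((-22 + 13)*(-3))*(0 - 12) = -9*(-3)*(-12) = 27*(-12) = -324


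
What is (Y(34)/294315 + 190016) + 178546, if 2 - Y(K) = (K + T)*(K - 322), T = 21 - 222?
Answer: 108473276936/294315 ≈ 3.6856e+5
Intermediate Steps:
T = -201
Y(K) = 2 - (-322 + K)*(-201 + K) (Y(K) = 2 - (K - 201)*(K - 322) = 2 - (-201 + K)*(-322 + K) = 2 - (-322 + K)*(-201 + K))
(Y(34)/294315 + 190016) + 178546 = ((-64720 - 1*34² + 523*34)/294315 + 190016) + 178546 = ((-64720 - 1*1156 + 17782)*(1/294315) + 190016) + 178546 = ((-64720 - 1156 + 17782)*(1/294315) + 190016) + 178546 = (-48094*1/294315 + 190016) + 178546 = (-48094/294315 + 190016) + 178546 = 55924510946/294315 + 178546 = 108473276936/294315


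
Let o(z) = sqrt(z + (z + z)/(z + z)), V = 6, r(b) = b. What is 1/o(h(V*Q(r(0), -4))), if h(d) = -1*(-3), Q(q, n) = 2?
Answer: 1/2 ≈ 0.50000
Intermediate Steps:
h(d) = 3
o(z) = sqrt(1 + z) (o(z) = sqrt(z + (2*z)/((2*z))) = sqrt(z + (2*z)*(1/(2*z))) = sqrt(z + 1) = sqrt(1 + z))
1/o(h(V*Q(r(0), -4))) = 1/(sqrt(1 + 3)) = 1/(sqrt(4)) = 1/2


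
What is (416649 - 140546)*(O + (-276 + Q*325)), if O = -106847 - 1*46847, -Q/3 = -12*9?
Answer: -13437933010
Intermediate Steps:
Q = 324 (Q = -(-36)*9 = -3*(-108) = 324)
O = -153694 (O = -106847 - 46847 = -153694)
(416649 - 140546)*(O + (-276 + Q*325)) = (416649 - 140546)*(-153694 + (-276 + 324*325)) = 276103*(-153694 + (-276 + 105300)) = 276103*(-153694 + 105024) = 276103*(-48670) = -13437933010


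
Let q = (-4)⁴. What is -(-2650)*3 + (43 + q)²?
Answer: 97351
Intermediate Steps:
q = 256
-(-2650)*3 + (43 + q)² = -(-2650)*3 + (43 + 256)² = -1325*(-6) + 299² = 7950 + 89401 = 97351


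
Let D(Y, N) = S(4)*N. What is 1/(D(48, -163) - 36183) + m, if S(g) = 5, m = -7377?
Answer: -272934247/36998 ≈ -7377.0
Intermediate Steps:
D(Y, N) = 5*N
1/(D(48, -163) - 36183) + m = 1/(5*(-163) - 36183) - 7377 = 1/(-815 - 36183) - 7377 = 1/(-36998) - 7377 = -1/36998 - 7377 = -272934247/36998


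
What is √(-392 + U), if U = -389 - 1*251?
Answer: 2*I*√258 ≈ 32.125*I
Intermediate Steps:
U = -640 (U = -389 - 251 = -640)
√(-392 + U) = √(-392 - 640) = √(-1032) = 2*I*√258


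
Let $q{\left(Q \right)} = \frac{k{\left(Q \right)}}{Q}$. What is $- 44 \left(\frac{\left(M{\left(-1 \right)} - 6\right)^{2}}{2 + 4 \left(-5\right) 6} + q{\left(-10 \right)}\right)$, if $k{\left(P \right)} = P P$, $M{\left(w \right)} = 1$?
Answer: $\frac{26510}{59} \approx 449.32$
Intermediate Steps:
$k{\left(P \right)} = P^{2}$
$q{\left(Q \right)} = Q$ ($q{\left(Q \right)} = \frac{Q^{2}}{Q} = Q$)
$- 44 \left(\frac{\left(M{\left(-1 \right)} - 6\right)^{2}}{2 + 4 \left(-5\right) 6} + q{\left(-10 \right)}\right) = - 44 \left(\frac{\left(1 - 6\right)^{2}}{2 + 4 \left(-5\right) 6} - 10\right) = - 44 \left(\frac{\left(-5\right)^{2}}{2 - 120} - 10\right) = - 44 \left(\frac{25}{2 - 120} - 10\right) = - 44 \left(\frac{25}{-118} - 10\right) = - 44 \left(25 \left(- \frac{1}{118}\right) - 10\right) = - 44 \left(- \frac{25}{118} - 10\right) = \left(-44\right) \left(- \frac{1205}{118}\right) = \frac{26510}{59}$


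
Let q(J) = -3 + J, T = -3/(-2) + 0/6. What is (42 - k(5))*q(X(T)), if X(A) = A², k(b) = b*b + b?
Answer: -9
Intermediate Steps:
k(b) = b + b² (k(b) = b² + b = b + b²)
T = 3/2 (T = -3*(-½) + 0*(⅙) = 3/2 + 0 = 3/2 ≈ 1.5000)
(42 - k(5))*q(X(T)) = (42 - 5*(1 + 5))*(-3 + (3/2)²) = (42 - 5*6)*(-3 + 9/4) = (42 - 1*30)*(-¾) = (42 - 30)*(-¾) = 12*(-¾) = -9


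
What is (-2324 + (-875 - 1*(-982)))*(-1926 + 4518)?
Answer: -5746464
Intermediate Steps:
(-2324 + (-875 - 1*(-982)))*(-1926 + 4518) = (-2324 + (-875 + 982))*2592 = (-2324 + 107)*2592 = -2217*2592 = -5746464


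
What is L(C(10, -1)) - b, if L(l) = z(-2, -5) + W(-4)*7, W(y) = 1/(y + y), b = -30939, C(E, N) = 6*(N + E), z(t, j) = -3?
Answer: 247481/8 ≈ 30935.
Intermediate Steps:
C(E, N) = 6*E + 6*N (C(E, N) = 6*(E + N) = 6*E + 6*N)
W(y) = 1/(2*y)
L(l) = -31/8 (L(l) = -3 + ((½)/(-4))*7 = -3 + ((½)*(-¼))*7 = -3 - ⅛*7 = -3 - 7/8 = -31/8)
L(C(10, -1)) - b = -31/8 - 1*(-30939) = -31/8 + 30939 = 247481/8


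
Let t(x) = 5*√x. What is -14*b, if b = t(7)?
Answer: -70*√7 ≈ -185.20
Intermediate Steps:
b = 5*√7 ≈ 13.229
-14*b = -70*√7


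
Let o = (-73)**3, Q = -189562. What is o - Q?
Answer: -199455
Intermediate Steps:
o = -389017
o - Q = -389017 - 1*(-189562) = -389017 + 189562 = -199455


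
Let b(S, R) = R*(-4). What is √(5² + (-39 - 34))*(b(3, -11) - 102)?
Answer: -232*I*√3 ≈ -401.84*I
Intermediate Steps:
b(S, R) = -4*R
√(5² + (-39 - 34))*(b(3, -11) - 102) = √(5² + (-39 - 34))*(-4*(-11) - 102) = √(25 - 73)*(44 - 102) = √(-48)*(-58) = (4*I*√3)*(-58) = -232*I*√3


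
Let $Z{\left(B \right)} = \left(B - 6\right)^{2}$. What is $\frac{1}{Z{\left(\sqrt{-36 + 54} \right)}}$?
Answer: $\frac{1}{9 \left(2 - \sqrt{2}\right)^{2}} \approx 0.3238$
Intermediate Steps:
$Z{\left(B \right)} = \left(-6 + B\right)^{2}$
$\frac{1}{Z{\left(\sqrt{-36 + 54} \right)}} = \frac{1}{\left(-6 + \sqrt{-36 + 54}\right)^{2}} = \frac{1}{\left(-6 + \sqrt{18}\right)^{2}} = \frac{1}{\left(-6 + 3 \sqrt{2}\right)^{2}}$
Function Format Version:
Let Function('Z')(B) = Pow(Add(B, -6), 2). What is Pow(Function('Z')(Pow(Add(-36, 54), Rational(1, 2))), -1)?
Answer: Mul(Rational(1, 9), Pow(Add(2, Mul(-1, Pow(2, Rational(1, 2)))), -2)) ≈ 0.32380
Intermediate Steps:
Function('Z')(B) = Pow(Add(-6, B), 2)
Pow(Function('Z')(Pow(Add(-36, 54), Rational(1, 2))), -1) = Pow(Pow(Add(-6, Pow(Add(-36, 54), Rational(1, 2))), 2), -1) = Pow(Pow(Add(-6, Pow(18, Rational(1, 2))), 2), -1) = Pow(Pow(Add(-6, Mul(3, Pow(2, Rational(1, 2)))), 2), -1) = Pow(Add(-6, Mul(3, Pow(2, Rational(1, 2)))), -2)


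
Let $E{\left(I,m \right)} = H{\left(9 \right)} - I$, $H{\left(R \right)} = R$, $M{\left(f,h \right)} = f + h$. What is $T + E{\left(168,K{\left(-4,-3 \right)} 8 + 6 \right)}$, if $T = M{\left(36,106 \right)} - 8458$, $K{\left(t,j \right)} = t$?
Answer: $-8475$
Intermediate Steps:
$T = -8316$ ($T = \left(36 + 106\right) - 8458 = 142 - 8458 = -8316$)
$E{\left(I,m \right)} = 9 - I$
$T + E{\left(168,K{\left(-4,-3 \right)} 8 + 6 \right)} = -8316 + \left(9 - 168\right) = -8316 - 159 = -8475$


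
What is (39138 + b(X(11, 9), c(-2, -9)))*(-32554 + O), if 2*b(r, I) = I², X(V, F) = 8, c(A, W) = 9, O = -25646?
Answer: -2280188700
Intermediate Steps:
b(r, I) = I²/2
(39138 + b(X(11, 9), c(-2, -9)))*(-32554 + O) = (39138 + (½)*9²)*(-32554 - 25646) = (39138 + (½)*81)*(-58200) = (39138 + 81/2)*(-58200) = (78357/2)*(-58200) = -2280188700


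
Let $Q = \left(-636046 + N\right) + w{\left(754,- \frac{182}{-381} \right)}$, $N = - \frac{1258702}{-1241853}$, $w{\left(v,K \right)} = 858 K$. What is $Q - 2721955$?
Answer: $- \frac{529543438425821}{157715331} \approx -3.3576 \cdot 10^{6}$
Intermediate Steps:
$N = \frac{1258702}{1241853}$ ($N = \left(-1258702\right) \left(- \frac{1}{1241853}\right) = \frac{1258702}{1241853} \approx 1.0136$)
$Q = - \frac{100249404633716}{157715331}$ ($Q = \left(-636046 + \frac{1258702}{1241853}\right) + 858 \left(- \frac{182}{-381}\right) = - \frac{789874374536}{1241853} + 858 \left(\left(-182\right) \left(- \frac{1}{381}\right)\right) = - \frac{789874374536}{1241853} + 858 \cdot \frac{182}{381} = - \frac{789874374536}{1241853} + \frac{52052}{127} = - \frac{100249404633716}{157715331} \approx -6.3564 \cdot 10^{5}$)
$Q - 2721955 = - \frac{100249404633716}{157715331} - 2721955 = - \frac{529543438425821}{157715331}$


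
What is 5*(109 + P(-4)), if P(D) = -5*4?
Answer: 445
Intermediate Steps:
P(D) = -20
5*(109 + P(-4)) = 5*(109 - 20) = 5*89 = 445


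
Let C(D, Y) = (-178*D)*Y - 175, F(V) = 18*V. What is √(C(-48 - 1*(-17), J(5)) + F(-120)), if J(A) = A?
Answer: √25255 ≈ 158.92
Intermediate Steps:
C(D, Y) = -175 - 178*D*Y (C(D, Y) = -178*D*Y - 175 = -175 - 178*D*Y)
√(C(-48 - 1*(-17), J(5)) + F(-120)) = √((-175 - 178*(-48 - 1*(-17))*5) + 18*(-120)) = √((-175 - 178*(-48 + 17)*5) - 2160) = √((-175 - 178*(-31)*5) - 2160) = √((-175 + 27590) - 2160) = √(27415 - 2160) = √25255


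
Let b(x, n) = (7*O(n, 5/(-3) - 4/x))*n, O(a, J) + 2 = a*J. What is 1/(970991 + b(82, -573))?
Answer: -41/121507778 ≈ -3.3743e-7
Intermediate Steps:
O(a, J) = -2 + J*a (O(a, J) = -2 + a*J = -2 + J*a)
b(x, n) = n*(-14 + 7*n*(-5/3 - 4/x)) (b(x, n) = (7*(-2 + (5/(-3) - 4/x)*n))*n = (7*(-2 + (5*(-⅓) - 4/x)*n))*n = (7*(-2 + (-5/3 - 4/x)*n))*n = (7*(-2 + n*(-5/3 - 4/x)))*n = (-14 + 7*n*(-5/3 - 4/x))*n = n*(-14 + 7*n*(-5/3 - 4/x)))
1/(970991 + b(82, -573)) = 1/(970991 - 7/3*(-573)*(6*82 - 573*(12 + 5*82))/82) = 1/(970991 - 7/3*(-573)*1/82*(492 - 573*(12 + 410))) = 1/(970991 - 7/3*(-573)*1/82*(492 - 573*422)) = 1/(970991 - 7/3*(-573)*1/82*(492 - 241806)) = 1/(970991 - 7/3*(-573)*1/82*(-241314)) = 1/(970991 - 161318409/41) = 1/(-121507778/41) = -41/121507778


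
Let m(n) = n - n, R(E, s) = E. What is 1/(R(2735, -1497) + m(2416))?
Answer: 1/2735 ≈ 0.00036563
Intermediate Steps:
m(n) = 0
1/(R(2735, -1497) + m(2416)) = 1/(2735 + 0) = 1/2735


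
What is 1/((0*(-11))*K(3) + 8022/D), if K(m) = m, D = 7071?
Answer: 2357/2674 ≈ 0.88145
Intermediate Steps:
1/((0*(-11))*K(3) + 8022/D) = 1/((0*(-11))*3 + 8022/7071) = 1/(0*3 + 8022*(1/7071)) = 1/(0 + 2674/2357) = 1/(2674/2357) = 2357/2674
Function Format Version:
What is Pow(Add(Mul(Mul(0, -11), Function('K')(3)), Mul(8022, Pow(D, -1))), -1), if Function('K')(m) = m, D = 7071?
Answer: Rational(2357, 2674) ≈ 0.88145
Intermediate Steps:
Pow(Add(Mul(Mul(0, -11), Function('K')(3)), Mul(8022, Pow(D, -1))), -1) = Pow(Add(Mul(Mul(0, -11), 3), Mul(8022, Pow(7071, -1))), -1) = Pow(Add(Mul(0, 3), Mul(8022, Rational(1, 7071))), -1) = Pow(Add(0, Rational(2674, 2357)), -1) = Pow(Rational(2674, 2357), -1) = Rational(2357, 2674)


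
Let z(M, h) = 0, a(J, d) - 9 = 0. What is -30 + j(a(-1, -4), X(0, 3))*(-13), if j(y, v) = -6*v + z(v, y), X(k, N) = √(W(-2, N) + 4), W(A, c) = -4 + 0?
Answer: -30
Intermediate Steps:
a(J, d) = 9 (a(J, d) = 9 + 0 = 9)
W(A, c) = -4
X(k, N) = 0 (X(k, N) = √(-4 + 4) = √0 = 0)
j(y, v) = -6*v (j(y, v) = -6*v + 0 = -6*v)
-30 + j(a(-1, -4), X(0, 3))*(-13) = -30 - 6*0*(-13) = -30 + 0*(-13) = -30 + 0 = -30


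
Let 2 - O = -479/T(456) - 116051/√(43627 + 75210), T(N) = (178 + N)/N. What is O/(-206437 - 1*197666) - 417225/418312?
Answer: -53492744013427/53586039521112 - 116051*√118837/48022388211 ≈ -0.99909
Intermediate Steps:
T(N) = (178 + N)/N
O = 109846/317 + 116051*√118837/118837 (O = 2 - (-479*456/(178 + 456) - 116051/√(43627 + 75210)) = 2 - (-479/((1/456)*634) - 116051*√118837/118837) = 2 - (-479/317/228 - 116051*√118837/118837) = 2 - (-479*228/317 - 116051*√118837/118837) = 2 - (-109212/317 - 116051*√118837/118837) = 2 + (109212/317 + 116051*√118837/118837) = 109846/317 + 116051*√118837/118837 ≈ 683.16)
O/(-206437 - 1*197666) - 417225/418312 = (109846/317 + 116051*√118837/118837)/(-206437 - 1*197666) - 417225/418312 = (109846/317 + 116051*√118837/118837)/(-206437 - 197666) - 417225*1/418312 = (109846/317 + 116051*√118837/118837)/(-404103) - 417225/418312 = (109846/317 + 116051*√118837/118837)*(-1/404103) - 417225/418312 = (-109846/128100651 - 116051*√118837/48022388211) - 417225/418312 = -53492744013427/53586039521112 - 116051*√118837/48022388211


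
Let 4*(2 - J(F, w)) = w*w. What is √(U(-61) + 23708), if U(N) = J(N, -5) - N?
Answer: √95059/2 ≈ 154.16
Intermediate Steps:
J(F, w) = 2 - w²/4 (J(F, w) = 2 - w*w/4 = 2 - w²/4)
U(N) = -17/4 - N (U(N) = (2 - ¼*(-5)²) - N = (2 - ¼*25) - N = (2 - 25/4) - N = -17/4 - N)
√(U(-61) + 23708) = √((-17/4 - 1*(-61)) + 23708) = √((-17/4 + 61) + 23708) = √(227/4 + 23708) = √(95059/4) = √95059/2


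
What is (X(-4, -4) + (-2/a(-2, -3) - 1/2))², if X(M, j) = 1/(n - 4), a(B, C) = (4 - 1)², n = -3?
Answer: 11881/15876 ≈ 0.74836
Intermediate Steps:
a(B, C) = 9 (a(B, C) = 3² = 9)
X(M, j) = -⅐ (X(M, j) = 1/(-3 - 4) = 1/(-7) = -⅐)
(X(-4, -4) + (-2/a(-2, -3) - 1/2))² = (-⅐ + (-2/9 - 1/2))² = (-⅐ + (-2*⅑ - 1*½))² = (-⅐ + (-2/9 - ½))² = (-⅐ - 13/18)² = (-109/126)² = 11881/15876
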